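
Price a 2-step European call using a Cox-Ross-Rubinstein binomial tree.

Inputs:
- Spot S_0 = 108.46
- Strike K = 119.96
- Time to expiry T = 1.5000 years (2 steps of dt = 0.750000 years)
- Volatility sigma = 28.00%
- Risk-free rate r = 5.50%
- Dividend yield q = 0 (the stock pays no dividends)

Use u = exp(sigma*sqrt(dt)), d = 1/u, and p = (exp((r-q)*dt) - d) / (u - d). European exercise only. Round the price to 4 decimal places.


Answer: Price = V(0,0) = 14.2979

Derivation:
dt = T/N = 0.750000
u = exp(sigma*sqrt(dt)) = 1.274415; d = 1/u = 0.784674
p = (exp((r-q)*dt) - d) / (u - d) = 0.525663
Discount per step: exp(-r*dt) = 0.959589
Stock lattice S(k, i) with i counting down-moves:
  k=0: S(0,0) = 108.4600
  k=1: S(1,0) = 138.2230; S(1,1) = 85.1057
  k=2: S(2,0) = 176.1535; S(2,1) = 108.4600; S(2,2) = 66.7802
Terminal payoffs V(N, i) = max(S_T - K, 0):
  V(2,0) = 56.193481; V(2,1) = 0.000000; V(2,2) = 0.000000
Backward induction: V(k, i) = exp(-r*dt) * [p * V(k+1, i) + (1-p) * V(k+1, i+1)].
  V(1,0) = exp(-r*dt) * [p*56.193481 + (1-p)*0.000000] = 28.345150
  V(1,1) = exp(-r*dt) * [p*0.000000 + (1-p)*0.000000] = 0.000000
  V(0,0) = exp(-r*dt) * [p*28.345150 + (1-p)*0.000000] = 14.297878


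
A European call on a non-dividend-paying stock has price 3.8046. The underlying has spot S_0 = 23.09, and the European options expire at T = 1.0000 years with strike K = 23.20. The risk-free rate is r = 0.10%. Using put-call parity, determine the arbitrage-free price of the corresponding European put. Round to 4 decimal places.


Put-call parity: C - P = S_0 * exp(-qT) - K * exp(-rT).
S_0 * exp(-qT) = 23.0900 * 1.00000000 = 23.09000000
K * exp(-rT) = 23.2000 * 0.99900050 = 23.17681160
P = C - S*exp(-qT) + K*exp(-rT)
P = 3.8046 - 23.09000000 + 23.17681160 = 3.8914

Answer: Put price = 3.8914


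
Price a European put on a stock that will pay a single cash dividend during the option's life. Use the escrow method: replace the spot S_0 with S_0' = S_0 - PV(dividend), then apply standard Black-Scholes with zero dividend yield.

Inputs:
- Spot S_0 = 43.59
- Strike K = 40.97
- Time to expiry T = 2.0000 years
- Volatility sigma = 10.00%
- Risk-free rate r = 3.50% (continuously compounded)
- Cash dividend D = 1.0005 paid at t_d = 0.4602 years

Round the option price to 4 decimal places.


Answer: Price = 0.7196

Derivation:
PV(D) = D * exp(-r * t_d) = 1.0005 * 0.98402202 = 0.98451404
S_0' = S_0 - PV(D) = 43.5900 - 0.98451404 = 42.60548596
d1 = (ln(S_0'/K) + (r + sigma^2/2)*T) / (sigma*sqrt(T)) = 0.84246775
d2 = d1 - sigma*sqrt(T) = 0.70104639
exp(-rT) = 0.93239382
N(-d1) = 0.19976309; N(-d2) = 0.24163703
P = K * exp(-rT) * N(-d2) - S_0' * N(-d1) = 40.9700 * 0.93239382 * 0.24163703 - 42.60548596 * 0.19976309 = 0.7196


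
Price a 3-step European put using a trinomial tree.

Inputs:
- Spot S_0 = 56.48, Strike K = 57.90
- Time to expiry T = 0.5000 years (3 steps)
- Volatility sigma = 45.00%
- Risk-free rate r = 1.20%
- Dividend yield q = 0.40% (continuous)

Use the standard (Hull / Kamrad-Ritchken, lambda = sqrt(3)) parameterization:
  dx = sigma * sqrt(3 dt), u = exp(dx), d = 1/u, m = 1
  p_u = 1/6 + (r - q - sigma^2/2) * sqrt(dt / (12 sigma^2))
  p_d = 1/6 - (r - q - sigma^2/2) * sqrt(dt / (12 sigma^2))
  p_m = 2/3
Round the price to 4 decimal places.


Answer: Price = V(0,0) = 7.3744

Derivation:
dt = T/N = 0.166667; dx = sigma*sqrt(3*dt) = 0.318198
u = exp(dx) = 1.374648; d = 1/u = 0.727459
p_u = 0.142245, p_m = 0.666667, p_d = 0.191088
Discount per step: exp(-r*dt) = 0.998002
Stock lattice S(k, j) with j the centered position index:
  k=0: S(0,+0) = 56.4800
  k=1: S(1,-1) = 41.0869; S(1,+0) = 56.4800; S(1,+1) = 77.6401
  k=2: S(2,-2) = 29.8890; S(2,-1) = 41.0869; S(2,+0) = 56.4800; S(2,+1) = 77.6401; S(2,+2) = 106.7279
  k=3: S(3,-3) = 21.7430; S(3,-2) = 29.8890; S(3,-1) = 41.0869; S(3,+0) = 56.4800; S(3,+1) = 77.6401; S(3,+2) = 106.7279; S(3,+3) = 146.7134
Terminal payoffs V(N, j) = max(K - S_T, 0):
  V(3,-3) = 36.156988; V(3,-2) = 28.011001; V(3,-1) = 16.813133; V(3,+0) = 1.420000; V(3,+1) = 0.000000; V(3,+2) = 0.000000; V(3,+3) = 0.000000
Backward induction: V(k, j) = exp(-r*dt) * [p_u * V(k+1, j+1) + p_m * V(k+1, j) + p_d * V(k+1, j-1)]
  V(2,-2) = exp(-r*dt) * [p_u*16.813133 + p_m*28.011001 + p_d*36.156988] = 27.918864
  V(2,-1) = exp(-r*dt) * [p_u*1.420000 + p_m*16.813133 + p_d*28.011001] = 16.729818
  V(2,+0) = exp(-r*dt) * [p_u*0.000000 + p_m*1.420000 + p_d*16.813133] = 4.151145
  V(2,+1) = exp(-r*dt) * [p_u*0.000000 + p_m*0.000000 + p_d*1.420000] = 0.270803
  V(2,+2) = exp(-r*dt) * [p_u*0.000000 + p_m*0.000000 + p_d*0.000000] = 0.000000
  V(1,-1) = exp(-r*dt) * [p_u*4.151145 + p_m*16.729818 + p_d*27.918864] = 17.044530
  V(1,+0) = exp(-r*dt) * [p_u*0.270803 + p_m*4.151145 + p_d*16.729818] = 5.990825
  V(1,+1) = exp(-r*dt) * [p_u*0.000000 + p_m*0.270803 + p_d*4.151145] = 0.971824
  V(0,+0) = exp(-r*dt) * [p_u*0.971824 + p_m*5.990825 + p_d*17.044530] = 7.374363


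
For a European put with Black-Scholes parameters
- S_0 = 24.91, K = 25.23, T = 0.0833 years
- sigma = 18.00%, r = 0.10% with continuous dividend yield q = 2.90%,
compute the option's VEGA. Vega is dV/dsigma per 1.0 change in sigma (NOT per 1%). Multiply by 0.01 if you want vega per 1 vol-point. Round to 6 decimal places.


Answer: Vega = 2.762813

Derivation:
d1 = -0.2646212536; d2 = -0.3165723845
phi(d1) = 0.3852161256; exp(-qT) = 0.9975872155; exp(-rT) = 0.9999167035
Vega = S * exp(-qT) * phi(d1) * sqrt(T) = 24.9100 * 0.9975872155 * 0.3852161256 * 0.2886173938 = 2.762813


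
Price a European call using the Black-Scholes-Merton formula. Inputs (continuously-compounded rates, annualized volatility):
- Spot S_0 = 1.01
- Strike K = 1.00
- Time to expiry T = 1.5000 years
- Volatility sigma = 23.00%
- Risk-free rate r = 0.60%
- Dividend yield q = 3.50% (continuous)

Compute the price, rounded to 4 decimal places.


Answer: Price = 0.0936

Derivation:
d1 = (ln(S/K) + (r - q + 0.5*sigma^2) * T) / (sigma * sqrt(T)) = 0.02174483
d2 = d1 - sigma * sqrt(T) = -0.25994649
exp(-rT) = 0.99104038; exp(-qT) = 0.94885432
C = S_0 * exp(-qT) * N(d1) - K * exp(-rT) * N(d2)
N(d1) = 0.50867425; N(d2) = 0.39745253
C = 1.0100 * 0.94885432 * 0.50867425 - 1.0000 * 0.99104038 * 0.39745253 = 0.0936


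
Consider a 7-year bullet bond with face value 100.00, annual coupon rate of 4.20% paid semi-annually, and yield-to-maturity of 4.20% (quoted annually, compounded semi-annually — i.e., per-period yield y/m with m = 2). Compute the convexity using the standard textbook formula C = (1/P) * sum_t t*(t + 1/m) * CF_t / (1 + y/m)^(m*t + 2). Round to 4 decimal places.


Coupon per period c = face * coupon_rate / m = 2.100000
Periods per year m = 2; per-period yield y/m = 0.021000
Number of cashflows N = 14
Cashflows (t years, CF_t, discount factor 1/(1+y/m)^(m*t), PV):
  t = 0.5000: CF_t = 2.100000, DF = 0.979432, PV = 2.056807
  t = 1.0000: CF_t = 2.100000, DF = 0.959287, PV = 2.014502
  t = 1.5000: CF_t = 2.100000, DF = 0.939556, PV = 1.973068
  t = 2.0000: CF_t = 2.100000, DF = 0.920231, PV = 1.932486
  t = 2.5000: CF_t = 2.100000, DF = 0.901304, PV = 1.892738
  t = 3.0000: CF_t = 2.100000, DF = 0.882766, PV = 1.853808
  t = 3.5000: CF_t = 2.100000, DF = 0.864609, PV = 1.815679
  t = 4.0000: CF_t = 2.100000, DF = 0.846826, PV = 1.778334
  t = 4.5000: CF_t = 2.100000, DF = 0.829408, PV = 1.741757
  t = 5.0000: CF_t = 2.100000, DF = 0.812349, PV = 1.705933
  t = 5.5000: CF_t = 2.100000, DF = 0.795640, PV = 1.670845
  t = 6.0000: CF_t = 2.100000, DF = 0.779276, PV = 1.636479
  t = 6.5000: CF_t = 2.100000, DF = 0.763247, PV = 1.602820
  t = 7.0000: CF_t = 102.100000, DF = 0.747549, PV = 76.324743
Price P = sum_t PV_t = 100.000000
Convexity numerator sum_t t*(t + 1/m) * CF_t / (1+y/m)^(m*t + 2):
  t = 0.5000: term = 0.986534
  t = 1.0000: term = 2.898729
  t = 1.5000: term = 5.678215
  t = 2.0000: term = 9.269042
  t = 2.5000: term = 13.617593
  t = 3.0000: term = 18.672508
  t = 3.5000: term = 24.384601
  t = 4.0000: term = 30.706787
  t = 4.5000: term = 37.594010
  t = 5.0000: term = 45.003168
  t = 5.5000: term = 52.893047
  t = 6.0000: term = 61.224255
  t = 6.5000: term = 69.959156
  t = 7.0000: term = 3843.909658
Convexity = (1/P) * sum = 4216.797304 / 100.000000 = 42.167973

Answer: Convexity = 42.1680


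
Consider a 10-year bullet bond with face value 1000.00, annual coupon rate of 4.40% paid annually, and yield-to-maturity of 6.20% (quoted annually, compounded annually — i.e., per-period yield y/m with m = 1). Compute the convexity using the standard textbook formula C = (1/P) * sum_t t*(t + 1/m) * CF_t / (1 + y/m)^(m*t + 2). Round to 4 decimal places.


Coupon per period c = face * coupon_rate / m = 44.000000
Periods per year m = 1; per-period yield y/m = 0.062000
Number of cashflows N = 10
Cashflows (t years, CF_t, discount factor 1/(1+y/m)^(m*t), PV):
  t = 1.0000: CF_t = 44.000000, DF = 0.941620, PV = 41.431262
  t = 2.0000: CF_t = 44.000000, DF = 0.886647, PV = 39.012488
  t = 3.0000: CF_t = 44.000000, DF = 0.834885, PV = 36.734922
  t = 4.0000: CF_t = 44.000000, DF = 0.786144, PV = 34.590322
  t = 5.0000: CF_t = 44.000000, DF = 0.740248, PV = 32.570925
  t = 6.0000: CF_t = 44.000000, DF = 0.697032, PV = 30.669421
  t = 7.0000: CF_t = 44.000000, DF = 0.656339, PV = 28.878927
  t = 8.0000: CF_t = 44.000000, DF = 0.618022, PV = 27.192964
  t = 9.0000: CF_t = 44.000000, DF = 0.581942, PV = 25.605427
  t = 10.0000: CF_t = 1044.000000, DF = 0.547968, PV = 572.078111
Price P = sum_t PV_t = 868.764770
Convexity numerator sum_t t*(t + 1/m) * CF_t / (1+y/m)^(m*t + 2):
  t = 1.0000: term = 73.469845
  t = 2.0000: term = 207.541934
  t = 3.0000: term = 390.851100
  t = 4.0000: term = 613.388418
  t = 5.0000: term = 866.367823
  t = 6.0000: term = 1142.104474
  t = 7.0000: term = 1433.903923
  t = 8.0000: term = 1735.961165
  t = 9.0000: term = 2043.268792
  t = 10.0000: term = 55795.475475
Convexity = (1/P) * sum = 64302.332948 / 868.764770 = 74.015816

Answer: Convexity = 74.0158


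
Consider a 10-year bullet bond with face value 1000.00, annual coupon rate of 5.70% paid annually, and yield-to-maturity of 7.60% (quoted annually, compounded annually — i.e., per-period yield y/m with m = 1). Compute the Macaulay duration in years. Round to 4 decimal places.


Answer: Macaulay duration = 7.7178 years

Derivation:
Coupon per period c = face * coupon_rate / m = 57.000000
Periods per year m = 1; per-period yield y/m = 0.076000
Number of cashflows N = 10
Cashflows (t years, CF_t, discount factor 1/(1+y/m)^(m*t), PV):
  t = 1.0000: CF_t = 57.000000, DF = 0.929368, PV = 52.973978
  t = 2.0000: CF_t = 57.000000, DF = 0.863725, PV = 49.232321
  t = 3.0000: CF_t = 57.000000, DF = 0.802718, PV = 45.754945
  t = 4.0000: CF_t = 57.000000, DF = 0.746021, PV = 42.523183
  t = 5.0000: CF_t = 57.000000, DF = 0.693328, PV = 39.519687
  t = 6.0000: CF_t = 57.000000, DF = 0.644357, PV = 36.728334
  t = 7.0000: CF_t = 57.000000, DF = 0.598845, PV = 34.134139
  t = 8.0000: CF_t = 57.000000, DF = 0.556547, PV = 31.723178
  t = 9.0000: CF_t = 57.000000, DF = 0.517237, PV = 29.482507
  t = 10.0000: CF_t = 1057.000000, DF = 0.480704, PV = 508.103602
Price P = sum_t PV_t = 870.175876
Macaulay numerator sum_t t * PV_t:
  t * PV_t at t = 1.0000: 52.973978
  t * PV_t at t = 2.0000: 98.464643
  t * PV_t at t = 3.0000: 137.264836
  t * PV_t at t = 4.0000: 170.092734
  t * PV_t at t = 5.0000: 197.598436
  t * PV_t at t = 6.0000: 220.370003
  t * PV_t at t = 7.0000: 238.938975
  t * PV_t at t = 8.0000: 253.785422
  t * PV_t at t = 9.0000: 265.342565
  t * PV_t at t = 10.0000: 5081.036024
Macaulay duration D = (sum_t t * PV_t) / P = 6715.867616 / 870.175876 = 7.717828


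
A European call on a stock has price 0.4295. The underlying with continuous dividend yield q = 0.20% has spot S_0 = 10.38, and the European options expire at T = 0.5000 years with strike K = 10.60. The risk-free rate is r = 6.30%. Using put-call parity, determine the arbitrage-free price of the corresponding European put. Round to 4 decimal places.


Answer: Put price = 0.3312

Derivation:
Put-call parity: C - P = S_0 * exp(-qT) - K * exp(-rT).
S_0 * exp(-qT) = 10.3800 * 0.99900050 = 10.36962519
K * exp(-rT) = 10.6000 * 0.96899096 = 10.27130414
P = C - S*exp(-qT) + K*exp(-rT)
P = 0.4295 - 10.36962519 + 10.27130414 = 0.3312


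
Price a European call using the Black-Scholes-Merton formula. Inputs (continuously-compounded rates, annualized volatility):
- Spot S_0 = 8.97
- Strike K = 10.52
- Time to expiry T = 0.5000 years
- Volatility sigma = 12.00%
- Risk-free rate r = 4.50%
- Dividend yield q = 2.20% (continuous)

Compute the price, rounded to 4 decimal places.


d1 = (ln(S/K) + (r - q + 0.5*sigma^2) * T) / (sigma * sqrt(T)) = -1.70050379
d2 = d1 - sigma * sqrt(T) = -1.78535660
exp(-rT) = 0.97775124; exp(-qT) = 0.98906028
C = S_0 * exp(-qT) * N(d1) - K * exp(-rT) * N(d2)
N(d1) = 0.04451810; N(d2) = 0.03710175
C = 8.9700 * 0.98906028 * 0.04451810 - 10.5200 * 0.97775124 * 0.03710175 = 0.0133

Answer: Price = 0.0133


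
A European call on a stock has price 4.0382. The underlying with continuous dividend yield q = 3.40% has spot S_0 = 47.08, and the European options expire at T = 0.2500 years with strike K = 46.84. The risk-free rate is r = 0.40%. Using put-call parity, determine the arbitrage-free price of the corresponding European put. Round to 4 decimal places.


Answer: Put price = 4.1499

Derivation:
Put-call parity: C - P = S_0 * exp(-qT) - K * exp(-rT).
S_0 * exp(-qT) = 47.0800 * 0.99153602 = 46.68151596
K * exp(-rT) = 46.8400 * 0.99900050 = 46.79318341
P = C - S*exp(-qT) + K*exp(-rT)
P = 4.0382 - 46.68151596 + 46.79318341 = 4.1499


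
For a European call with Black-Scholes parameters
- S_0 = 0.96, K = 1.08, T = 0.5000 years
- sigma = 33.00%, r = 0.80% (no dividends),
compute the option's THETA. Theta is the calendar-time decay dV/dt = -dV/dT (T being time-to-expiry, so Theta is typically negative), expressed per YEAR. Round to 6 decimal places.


Answer: Theta = -0.085774

Derivation:
d1 = -0.3709440847; d2 = -0.6042893225
phi(d1) = 0.3724180408; exp(-qT) = 1.0000000000; exp(-rT) = 0.9960079893
Theta = -S*exp(-qT)*phi(d1)*sigma/(2*sqrt(T)) - r*K*exp(-rT)*N(d2) + q*S*exp(-qT)*N(d1)
N(d1) = 0.3553395895; N(d2) = 0.2728256520; sqrt(T) = 0.7071067812
Term 1 = -0.9600 * 1.0000000000 * 0.3724180408 * 0.3300 / (2 * 0.7071067812) = -0.0834258972
Term 2 = -0.0080 * 1.0800 * 0.9960079893 * 0.2728256520 = -0.0023478036
Term 3 = 0 (no dividend yield, q = 0)
Theta = -0.0834258972 + (-0.0023478036) + (0.0000000000) = -0.085774


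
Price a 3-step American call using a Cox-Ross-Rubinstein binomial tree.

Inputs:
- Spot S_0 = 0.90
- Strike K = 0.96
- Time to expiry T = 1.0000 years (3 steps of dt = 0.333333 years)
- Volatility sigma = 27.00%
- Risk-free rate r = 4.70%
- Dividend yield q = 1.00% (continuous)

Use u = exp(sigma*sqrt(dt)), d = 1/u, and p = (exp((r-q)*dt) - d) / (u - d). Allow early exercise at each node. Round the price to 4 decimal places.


dt = T/N = 0.333333
u = exp(sigma*sqrt(dt)) = 1.168691; d = 1/u = 0.855658
p = (exp((r-q)*dt) - d) / (u - d) = 0.500751
Discount per step: exp(-r*dt) = 0.984455
Stock lattice S(k, i) with i counting down-moves:
  k=0: S(0,0) = 0.9000
  k=1: S(1,0) = 1.0518; S(1,1) = 0.7701
  k=2: S(2,0) = 1.2293; S(2,1) = 0.9000; S(2,2) = 0.6589
  k=3: S(3,0) = 1.4366; S(3,1) = 1.0518; S(3,2) = 0.7701; S(3,3) = 0.5638
Terminal payoffs V(N, i) = max(S_T - K, 0):
  V(3,0) = 0.476620; V(3,1) = 0.091822; V(3,2) = 0.000000; V(3,3) = 0.000000
Backward induction: V(k, i) = exp(-r*dt) * [p * V(k+1, i) + (1-p) * V(k+1, i+1)]; then take max(V_cont, immediate exercise) for American.
  V(2,0) = exp(-r*dt) * [p*0.476620 + (1-p)*0.091822] = 0.280088; exercise = 0.269255; V(2,0) = max -> 0.280088
  V(2,1) = exp(-r*dt) * [p*0.091822 + (1-p)*0.000000] = 0.045265; exercise = 0.000000; V(2,1) = max -> 0.045265
  V(2,2) = exp(-r*dt) * [p*0.000000 + (1-p)*0.000000] = 0.000000; exercise = 0.000000; V(2,2) = max -> 0.000000
  V(1,0) = exp(-r*dt) * [p*0.280088 + (1-p)*0.045265] = 0.160321; exercise = 0.091822; V(1,0) = max -> 0.160321
  V(1,1) = exp(-r*dt) * [p*0.045265 + (1-p)*0.000000] = 0.022314; exercise = 0.000000; V(1,1) = max -> 0.022314
  V(0,0) = exp(-r*dt) * [p*0.160321 + (1-p)*0.022314] = 0.090000; exercise = 0.000000; V(0,0) = max -> 0.090000

Answer: Price = V(0,0) = 0.0900


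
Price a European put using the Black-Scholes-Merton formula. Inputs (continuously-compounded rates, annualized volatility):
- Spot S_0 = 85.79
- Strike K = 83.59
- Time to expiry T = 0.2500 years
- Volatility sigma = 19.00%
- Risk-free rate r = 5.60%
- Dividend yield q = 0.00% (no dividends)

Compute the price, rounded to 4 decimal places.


Answer: Price = 1.7832

Derivation:
d1 = (ln(S/K) + (r - q + 0.5*sigma^2) * T) / (sigma * sqrt(T)) = 0.46832688
d2 = d1 - sigma * sqrt(T) = 0.37332688
exp(-rT) = 0.98609754; exp(-qT) = 1.00000000
P = K * exp(-rT) * N(-d2) - S_0 * exp(-qT) * N(-d1)
N(-d1) = 0.31977542; N(-d2) = 0.35445259
P = 83.5900 * 0.98609754 * 0.35445259 - 85.7900 * 1.00000000 * 0.31977542 = 1.7832


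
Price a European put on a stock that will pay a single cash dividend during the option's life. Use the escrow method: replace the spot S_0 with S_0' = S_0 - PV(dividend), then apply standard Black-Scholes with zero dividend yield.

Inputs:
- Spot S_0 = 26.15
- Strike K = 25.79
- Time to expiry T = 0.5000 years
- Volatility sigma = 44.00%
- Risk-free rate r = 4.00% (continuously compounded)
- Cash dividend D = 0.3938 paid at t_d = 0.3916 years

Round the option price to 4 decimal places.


PV(D) = D * exp(-r * t_d) = 0.3938 * 0.98445804 = 0.38767958
S_0' = S_0 - PV(D) = 26.1500 - 0.38767958 = 25.76232042
d1 = (ln(S_0'/K) + (r + sigma^2/2)*T) / (sigma*sqrt(T)) = 0.21639446
d2 = d1 - sigma*sqrt(T) = -0.09473252
exp(-rT) = 0.98019867
N(-d1) = 0.41434014; N(-d2) = 0.53773636
P = K * exp(-rT) * N(-d2) - S_0' * N(-d1) = 25.7900 * 0.98019867 * 0.53773636 - 25.76232042 * 0.41434014 = 2.9192

Answer: Price = 2.9192


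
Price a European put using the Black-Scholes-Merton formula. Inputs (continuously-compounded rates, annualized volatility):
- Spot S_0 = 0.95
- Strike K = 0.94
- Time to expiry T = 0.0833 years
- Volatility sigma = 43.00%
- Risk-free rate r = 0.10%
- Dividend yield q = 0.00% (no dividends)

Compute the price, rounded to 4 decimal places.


d1 = (ln(S/K) + (r - q + 0.5*sigma^2) * T) / (sigma * sqrt(T)) = 0.14799100
d2 = d1 - sigma * sqrt(T) = 0.02388552
exp(-rT) = 0.99991670; exp(-qT) = 1.00000000
P = K * exp(-rT) * N(-d2) - S_0 * exp(-qT) * N(-d1)
N(-d1) = 0.44117493; N(-d2) = 0.49047196
P = 0.9400 * 0.99991670 * 0.49047196 - 0.9500 * 1.00000000 * 0.44117493 = 0.0419

Answer: Price = 0.0419


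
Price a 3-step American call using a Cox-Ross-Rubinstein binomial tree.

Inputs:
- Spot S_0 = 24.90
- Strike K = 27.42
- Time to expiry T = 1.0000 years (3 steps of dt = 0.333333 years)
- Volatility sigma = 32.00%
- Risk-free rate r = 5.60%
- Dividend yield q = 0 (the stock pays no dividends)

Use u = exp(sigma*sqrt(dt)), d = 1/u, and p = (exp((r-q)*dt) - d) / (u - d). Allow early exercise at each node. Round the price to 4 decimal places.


Answer: Price = V(0,0) = 2.8411

Derivation:
dt = T/N = 0.333333
u = exp(sigma*sqrt(dt)) = 1.202920; d = 1/u = 0.831310
p = (exp((r-q)*dt) - d) / (u - d) = 0.504647
Discount per step: exp(-r*dt) = 0.981506
Stock lattice S(k, i) with i counting down-moves:
  k=0: S(0,0) = 24.9000
  k=1: S(1,0) = 29.9527; S(1,1) = 20.6996
  k=2: S(2,0) = 36.0307; S(2,1) = 24.9000; S(2,2) = 17.2078
  k=3: S(3,0) = 43.3421; S(3,1) = 29.9527; S(3,2) = 20.6996; S(3,3) = 14.3050
Terminal payoffs V(N, i) = max(S_T - K, 0):
  V(3,0) = 15.922083; V(3,1) = 2.532713; V(3,2) = 0.000000; V(3,3) = 0.000000
Backward induction: V(k, i) = exp(-r*dt) * [p * V(k+1, i) + (1-p) * V(k+1, i+1)]; then take max(V_cont, immediate exercise) for American.
  V(2,0) = exp(-r*dt) * [p*15.922083 + (1-p)*2.532713] = 9.117815; exercise = 8.610722; V(2,0) = max -> 9.117815
  V(2,1) = exp(-r*dt) * [p*2.532713 + (1-p)*0.000000] = 1.254488; exercise = 0.000000; V(2,1) = max -> 1.254488
  V(2,2) = exp(-r*dt) * [p*0.000000 + (1-p)*0.000000] = 0.000000; exercise = 0.000000; V(2,2) = max -> 0.000000
  V(1,0) = exp(-r*dt) * [p*9.117815 + (1-p)*1.254488] = 5.126103; exercise = 2.532713; V(1,0) = max -> 5.126103
  V(1,1) = exp(-r*dt) * [p*1.254488 + (1-p)*0.000000] = 0.621365; exercise = 0.000000; V(1,1) = max -> 0.621365
  V(0,0) = exp(-r*dt) * [p*5.126103 + (1-p)*0.621365] = 2.841133; exercise = 0.000000; V(0,0) = max -> 2.841133


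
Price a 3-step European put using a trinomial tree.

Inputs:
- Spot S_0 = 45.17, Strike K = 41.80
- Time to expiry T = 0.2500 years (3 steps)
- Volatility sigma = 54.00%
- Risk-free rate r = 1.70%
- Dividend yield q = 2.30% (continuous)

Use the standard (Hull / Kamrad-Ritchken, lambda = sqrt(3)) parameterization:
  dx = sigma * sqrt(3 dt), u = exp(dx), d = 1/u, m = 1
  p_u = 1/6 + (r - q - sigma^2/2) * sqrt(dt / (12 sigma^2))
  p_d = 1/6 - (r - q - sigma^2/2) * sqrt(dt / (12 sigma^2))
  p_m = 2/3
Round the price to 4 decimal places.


Answer: Price = V(0,0) = 3.2224

Derivation:
dt = T/N = 0.083333; dx = sigma*sqrt(3*dt) = 0.270000
u = exp(dx) = 1.309964; d = 1/u = 0.763379
p_u = 0.143241, p_m = 0.666667, p_d = 0.190093
Discount per step: exp(-r*dt) = 0.998584
Stock lattice S(k, j) with j the centered position index:
  k=0: S(0,+0) = 45.1700
  k=1: S(1,-1) = 34.4819; S(1,+0) = 45.1700; S(1,+1) = 59.1711
  k=2: S(2,-2) = 26.3227; S(2,-1) = 34.4819; S(2,+0) = 45.1700; S(2,+1) = 59.1711; S(2,+2) = 77.5120
  k=3: S(3,-3) = 20.0942; S(3,-2) = 26.3227; S(3,-1) = 34.4819; S(3,+0) = 45.1700; S(3,+1) = 59.1711; S(3,+2) = 77.5120; S(3,+3) = 101.5380
Terminal payoffs V(N, j) = max(K - S_T, 0):
  V(3,-3) = 21.705761; V(3,-2) = 15.477261; V(3,-1) = 7.318148; V(3,+0) = 0.000000; V(3,+1) = 0.000000; V(3,+2) = 0.000000; V(3,+3) = 0.000000
Backward induction: V(k, j) = exp(-r*dt) * [p_u * V(k+1, j+1) + p_m * V(k+1, j) + p_d * V(k+1, j-1)]
  V(2,-2) = exp(-r*dt) * [p_u*7.318148 + p_m*15.477261 + p_d*21.705761] = 15.470603
  V(2,-1) = exp(-r*dt) * [p_u*0.000000 + p_m*7.318148 + p_d*15.477261] = 7.809807
  V(2,+0) = exp(-r*dt) * [p_u*0.000000 + p_m*0.000000 + p_d*7.318148] = 1.389156
  V(2,+1) = exp(-r*dt) * [p_u*0.000000 + p_m*0.000000 + p_d*0.000000] = 0.000000
  V(2,+2) = exp(-r*dt) * [p_u*0.000000 + p_m*0.000000 + p_d*0.000000] = 0.000000
  V(1,-1) = exp(-r*dt) * [p_u*1.389156 + p_m*7.809807 + p_d*15.470603] = 8.334553
  V(1,+0) = exp(-r*dt) * [p_u*0.000000 + p_m*1.389156 + p_d*7.809807] = 2.407278
  V(1,+1) = exp(-r*dt) * [p_u*0.000000 + p_m*0.000000 + p_d*1.389156] = 0.263695
  V(0,+0) = exp(-r*dt) * [p_u*0.263695 + p_m*2.407278 + p_d*8.334553] = 3.222392


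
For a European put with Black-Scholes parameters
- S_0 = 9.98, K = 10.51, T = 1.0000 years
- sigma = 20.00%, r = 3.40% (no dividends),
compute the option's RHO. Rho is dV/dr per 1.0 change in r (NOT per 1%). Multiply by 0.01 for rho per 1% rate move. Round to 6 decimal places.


d1 = 0.0112795272; d2 = -0.1887204728
phi(d1) = 0.3989169029; exp(-qT) = 1.0000000000; exp(-rT) = 0.9665715046
N(-d2) = 0.5748440475
Rho = -K*T*exp(-rT)*N(-d2) = -10.5100 * 1.0000 * 0.9665715046 * 0.5748440475 = -5.839649

Answer: Rho = -5.839649


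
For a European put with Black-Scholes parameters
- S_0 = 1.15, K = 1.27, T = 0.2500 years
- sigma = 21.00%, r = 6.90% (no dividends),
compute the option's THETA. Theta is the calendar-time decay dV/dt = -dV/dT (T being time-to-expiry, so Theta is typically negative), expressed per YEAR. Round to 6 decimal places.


d1 = -0.7284996009; d2 = -0.8334996009
phi(d1) = 0.3059620001; exp(-qT) = 1.0000000000; exp(-rT) = 0.9828979294
Theta = -S*exp(-qT)*phi(d1)*sigma/(2*sqrt(T)) + r*K*exp(-rT)*N(-d2) - q*S*exp(-qT)*N(-d1)
N(-d1) = 0.7668460936; N(-d2) = 0.7977184886; sqrt(T) = 0.5000000000
Term 1 = -1.1500 * 1.0000000000 * 0.3059620001 * 0.2100 / (2 * 0.5000000000) = -0.0738898230
Term 2 = 0.0690 * 1.2700 * 0.9828979294 * 0.7977184886 = 0.0687085668
Term 3 = 0 (no dividend yield, q = 0)
Theta = -0.0738898230 + (0.0687085668) + (0.0000000000) = -0.005181

Answer: Theta = -0.005181


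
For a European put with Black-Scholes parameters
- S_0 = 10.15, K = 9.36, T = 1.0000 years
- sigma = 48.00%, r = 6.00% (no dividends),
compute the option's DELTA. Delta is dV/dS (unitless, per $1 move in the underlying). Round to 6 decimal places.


Answer: Delta = -0.296737

Derivation:
d1 = 0.5338091979; d2 = 0.0538091979
phi(d1) = 0.3459660386; exp(-qT) = 1.0000000000; exp(-rT) = 0.9417645336
N(-d1) = 0.2967367747
Delta = -exp(-qT) * N(-d1) = -1.0000000000 * 0.2967367747 = -0.296737


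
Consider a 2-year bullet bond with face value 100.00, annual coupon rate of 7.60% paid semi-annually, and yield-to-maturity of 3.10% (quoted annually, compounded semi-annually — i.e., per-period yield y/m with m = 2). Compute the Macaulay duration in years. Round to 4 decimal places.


Coupon per period c = face * coupon_rate / m = 3.800000
Periods per year m = 2; per-period yield y/m = 0.015500
Number of cashflows N = 4
Cashflows (t years, CF_t, discount factor 1/(1+y/m)^(m*t), PV):
  t = 0.5000: CF_t = 3.800000, DF = 0.984737, PV = 3.741999
  t = 1.0000: CF_t = 3.800000, DF = 0.969706, PV = 3.684883
  t = 1.5000: CF_t = 3.800000, DF = 0.954905, PV = 3.628639
  t = 2.0000: CF_t = 103.800000, DF = 0.940330, PV = 97.606253
Price P = sum_t PV_t = 108.661775
Macaulay numerator sum_t t * PV_t:
  t * PV_t at t = 0.5000: 1.871000
  t * PV_t at t = 1.0000: 3.684883
  t * PV_t at t = 1.5000: 5.442959
  t * PV_t at t = 2.0000: 195.212507
Macaulay duration D = (sum_t t * PV_t) / P = 206.211349 / 108.661775 = 1.897736

Answer: Macaulay duration = 1.8977 years


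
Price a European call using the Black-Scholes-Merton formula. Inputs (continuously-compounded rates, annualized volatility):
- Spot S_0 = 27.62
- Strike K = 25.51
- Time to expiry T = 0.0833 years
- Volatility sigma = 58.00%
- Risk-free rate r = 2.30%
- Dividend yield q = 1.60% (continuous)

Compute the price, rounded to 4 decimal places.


d1 = (ln(S/K) + (r - q + 0.5*sigma^2) * T) / (sigma * sqrt(T)) = 0.56191667
d2 = d1 - sigma * sqrt(T) = 0.39451858
exp(-rT) = 0.99808593; exp(-qT) = 0.99866809
C = S_0 * exp(-qT) * N(d1) - K * exp(-rT) * N(d2)
N(d1) = 0.71291360; N(d2) = 0.65340089
C = 27.6200 * 0.99866809 * 0.71291360 - 25.5100 * 0.99808593 * 0.65340089 = 3.0281

Answer: Price = 3.0281


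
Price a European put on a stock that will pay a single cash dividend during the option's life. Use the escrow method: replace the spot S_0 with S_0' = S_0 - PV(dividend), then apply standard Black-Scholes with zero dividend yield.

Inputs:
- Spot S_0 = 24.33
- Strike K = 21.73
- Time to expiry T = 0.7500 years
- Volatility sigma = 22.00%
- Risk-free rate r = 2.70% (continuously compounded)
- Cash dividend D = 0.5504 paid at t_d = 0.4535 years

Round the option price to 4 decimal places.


PV(D) = D * exp(-r * t_d) = 0.5504 * 0.98783016 = 0.54370172
S_0' = S_0 - PV(D) = 24.3300 - 0.54370172 = 23.78629828
d1 = (ln(S_0'/K) + (r + sigma^2/2)*T) / (sigma*sqrt(T)) = 0.67610823
d2 = d1 - sigma*sqrt(T) = 0.48558264
exp(-rT) = 0.97995365
N(-d1) = 0.24948597; N(-d2) = 0.31363155
P = K * exp(-rT) * N(-d2) - S_0' * N(-d1) = 21.7300 * 0.97995365 * 0.31363155 - 23.78629828 * 0.24948597 = 0.7442

Answer: Price = 0.7442


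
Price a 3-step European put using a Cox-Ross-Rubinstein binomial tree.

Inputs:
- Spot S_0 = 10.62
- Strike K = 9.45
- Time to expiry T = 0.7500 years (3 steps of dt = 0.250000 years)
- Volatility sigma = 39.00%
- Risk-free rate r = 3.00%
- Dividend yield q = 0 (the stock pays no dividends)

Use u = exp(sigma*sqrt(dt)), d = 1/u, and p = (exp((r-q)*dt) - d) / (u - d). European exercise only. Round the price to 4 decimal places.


Answer: Price = V(0,0) = 0.7879

Derivation:
dt = T/N = 0.250000
u = exp(sigma*sqrt(dt)) = 1.215311; d = 1/u = 0.822835
p = (exp((r-q)*dt) - d) / (u - d) = 0.470585
Discount per step: exp(-r*dt) = 0.992528
Stock lattice S(k, i) with i counting down-moves:
  k=0: S(0,0) = 10.6200
  k=1: S(1,0) = 12.9066; S(1,1) = 8.7385
  k=2: S(2,0) = 15.6855; S(2,1) = 10.6200; S(2,2) = 7.1903
  k=3: S(3,0) = 19.0628; S(3,1) = 12.9066; S(3,2) = 8.7385; S(3,3) = 5.9165
Terminal payoffs V(N, i) = max(K - S_T, 0):
  V(3,0) = 0.000000; V(3,1) = 0.000000; V(3,2) = 0.711496; V(3,3) = 3.533536
Backward induction: V(k, i) = exp(-r*dt) * [p * V(k+1, i) + (1-p) * V(k+1, i+1)].
  V(2,0) = exp(-r*dt) * [p*0.000000 + (1-p)*0.000000] = 0.000000
  V(2,1) = exp(-r*dt) * [p*0.000000 + (1-p)*0.711496] = 0.373862
  V(2,2) = exp(-r*dt) * [p*0.711496 + (1-p)*3.533536] = 2.189046
  V(1,0) = exp(-r*dt) * [p*0.000000 + (1-p)*0.373862] = 0.196449
  V(1,1) = exp(-r*dt) * [p*0.373862 + (1-p)*2.189046] = 1.324873
  V(0,0) = exp(-r*dt) * [p*0.196449 + (1-p)*1.324873] = 0.787922


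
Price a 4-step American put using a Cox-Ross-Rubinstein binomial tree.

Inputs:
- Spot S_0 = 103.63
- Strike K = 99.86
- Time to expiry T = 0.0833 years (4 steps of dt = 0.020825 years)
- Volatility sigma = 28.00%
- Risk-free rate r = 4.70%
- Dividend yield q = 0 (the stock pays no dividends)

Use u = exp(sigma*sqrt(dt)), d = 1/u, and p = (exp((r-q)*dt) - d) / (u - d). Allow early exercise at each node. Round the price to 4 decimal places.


Answer: Price = V(0,0) = 1.7845

Derivation:
dt = T/N = 0.020825
u = exp(sigma*sqrt(dt)) = 1.041234; d = 1/u = 0.960399
p = (exp((r-q)*dt) - d) / (u - d) = 0.502014
Discount per step: exp(-r*dt) = 0.999022
Stock lattice S(k, i) with i counting down-moves:
  k=0: S(0,0) = 103.6300
  k=1: S(1,0) = 107.9031; S(1,1) = 99.5262
  k=2: S(2,0) = 112.3523; S(2,1) = 103.6300; S(2,2) = 95.5848
  k=3: S(3,0) = 116.9851; S(3,1) = 107.9031; S(3,2) = 99.5262; S(3,3) = 91.7996
  k=4: S(4,0) = 121.8088; S(4,1) = 112.3523; S(4,2) = 103.6300; S(4,3) = 95.5848; S(4,4) = 88.1642
Terminal payoffs V(N, i) = max(K - S_T, 0):
  V(4,0) = 0.000000; V(4,1) = 0.000000; V(4,2) = 0.000000; V(4,3) = 4.275183; V(4,4) = 11.695788
Backward induction: V(k, i) = exp(-r*dt) * [p * V(k+1, i) + (1-p) * V(k+1, i+1)]; then take max(V_cont, immediate exercise) for American.
  V(3,0) = exp(-r*dt) * [p*0.000000 + (1-p)*0.000000] = 0.000000; exercise = 0.000000; V(3,0) = max -> 0.000000
  V(3,1) = exp(-r*dt) * [p*0.000000 + (1-p)*0.000000] = 0.000000; exercise = 0.000000; V(3,1) = max -> 0.000000
  V(3,2) = exp(-r*dt) * [p*0.000000 + (1-p)*4.275183] = 2.126898; exercise = 0.333850; V(3,2) = max -> 2.126898
  V(3,3) = exp(-r*dt) * [p*4.275183 + (1-p)*11.695788] = 7.962742; exercise = 8.060435; V(3,3) = max -> 8.060435
  V(2,0) = exp(-r*dt) * [p*0.000000 + (1-p)*0.000000] = 0.000000; exercise = 0.000000; V(2,0) = max -> 0.000000
  V(2,1) = exp(-r*dt) * [p*0.000000 + (1-p)*2.126898] = 1.058129; exercise = 0.000000; V(2,1) = max -> 1.058129
  V(2,2) = exp(-r*dt) * [p*2.126898 + (1-p)*8.060435] = 5.076745; exercise = 4.275183; V(2,2) = max -> 5.076745
  V(1,0) = exp(-r*dt) * [p*0.000000 + (1-p)*1.058129] = 0.526418; exercise = 0.000000; V(1,0) = max -> 0.526418
  V(1,1) = exp(-r*dt) * [p*1.058129 + (1-p)*5.076745] = 3.056351; exercise = 0.333850; V(1,1) = max -> 3.056351
  V(0,0) = exp(-r*dt) * [p*0.526418 + (1-p)*3.056351] = 1.784542; exercise = 0.000000; V(0,0) = max -> 1.784542


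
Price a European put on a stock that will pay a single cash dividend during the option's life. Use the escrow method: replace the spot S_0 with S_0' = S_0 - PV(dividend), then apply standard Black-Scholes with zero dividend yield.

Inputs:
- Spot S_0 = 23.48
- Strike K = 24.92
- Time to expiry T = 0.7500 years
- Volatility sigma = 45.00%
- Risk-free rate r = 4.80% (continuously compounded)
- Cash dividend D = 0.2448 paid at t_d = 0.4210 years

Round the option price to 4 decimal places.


Answer: Price = 4.0651

Derivation:
PV(D) = D * exp(-r * t_d) = 0.2448 * 0.97999481 = 0.23990273
S_0' = S_0 - PV(D) = 23.4800 - 0.23990273 = 23.24009727
d1 = (ln(S_0'/K) + (r + sigma^2/2)*T) / (sigma*sqrt(T)) = 0.10814649
d2 = d1 - sigma*sqrt(T) = -0.28156494
exp(-rT) = 0.96464029
N(-d1) = 0.45693975; N(-d2) = 0.61086144
P = K * exp(-rT) * N(-d2) - S_0' * N(-d1) = 24.9200 * 0.96464029 * 0.61086144 - 23.24009727 * 0.45693975 = 4.0651


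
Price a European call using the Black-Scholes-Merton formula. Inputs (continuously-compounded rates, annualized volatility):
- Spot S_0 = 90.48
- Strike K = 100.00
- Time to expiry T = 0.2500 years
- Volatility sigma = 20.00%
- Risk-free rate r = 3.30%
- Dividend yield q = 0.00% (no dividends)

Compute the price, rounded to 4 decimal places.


d1 = (ln(S/K) + (r - q + 0.5*sigma^2) * T) / (sigma * sqrt(T)) = -0.86791354
d2 = d1 - sigma * sqrt(T) = -0.96791354
exp(-rT) = 0.99178394; exp(-qT) = 1.00000000
C = S_0 * exp(-qT) * N(d1) - K * exp(-rT) * N(d2)
N(d1) = 0.19272083; N(d2) = 0.16654378
C = 90.4800 * 1.00000000 * 0.19272083 - 100.0000 * 0.99178394 * 0.16654378 = 0.9198

Answer: Price = 0.9198


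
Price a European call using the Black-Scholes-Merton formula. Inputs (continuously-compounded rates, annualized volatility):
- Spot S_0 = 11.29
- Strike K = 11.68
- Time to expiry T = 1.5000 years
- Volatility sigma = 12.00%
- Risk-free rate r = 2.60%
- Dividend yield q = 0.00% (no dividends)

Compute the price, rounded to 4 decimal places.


Answer: Price = 0.6885

Derivation:
d1 = (ln(S/K) + (r - q + 0.5*sigma^2) * T) / (sigma * sqrt(T)) = 0.10777347
d2 = d1 - sigma * sqrt(T) = -0.03919591
exp(-rT) = 0.96175071; exp(-qT) = 1.00000000
C = S_0 * exp(-qT) * N(d1) - K * exp(-rT) * N(d2)
N(d1) = 0.54291231; N(d2) = 0.48436710
C = 11.2900 * 1.00000000 * 0.54291231 - 11.6800 * 0.96175071 * 0.48436710 = 0.6885


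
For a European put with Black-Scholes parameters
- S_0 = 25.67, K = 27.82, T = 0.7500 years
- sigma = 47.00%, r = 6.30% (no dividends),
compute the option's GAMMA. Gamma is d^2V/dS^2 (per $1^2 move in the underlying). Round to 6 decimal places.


d1 = 0.1219936411; d2 = -0.2850382987
phi(d1) = 0.3959846792; exp(-qT) = 1.0000000000; exp(-rT) = 0.9538489056
Gamma = exp(-qT) * phi(d1) / (S * sigma * sqrt(T)) = 1.0000000000 * 0.3959846792 / (25.6700 * 0.4700 * 0.8660254038) = 0.037899

Answer: Gamma = 0.037899


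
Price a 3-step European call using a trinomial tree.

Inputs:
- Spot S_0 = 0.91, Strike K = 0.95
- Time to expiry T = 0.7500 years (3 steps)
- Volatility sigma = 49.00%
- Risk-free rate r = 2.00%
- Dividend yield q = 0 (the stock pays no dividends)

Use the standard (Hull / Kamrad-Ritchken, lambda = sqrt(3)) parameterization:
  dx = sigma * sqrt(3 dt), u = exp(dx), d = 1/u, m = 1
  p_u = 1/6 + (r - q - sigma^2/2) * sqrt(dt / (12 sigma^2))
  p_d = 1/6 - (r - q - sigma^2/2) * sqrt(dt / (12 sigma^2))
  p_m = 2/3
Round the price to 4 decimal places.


dt = T/N = 0.250000; dx = sigma*sqrt(3*dt) = 0.424352
u = exp(dx) = 1.528600; d = 1/u = 0.654193
p_u = 0.137195, p_m = 0.666667, p_d = 0.196138
Discount per step: exp(-r*dt) = 0.995012
Stock lattice S(k, j) with j the centered position index:
  k=0: S(0,+0) = 0.9100
  k=1: S(1,-1) = 0.5953; S(1,+0) = 0.9100; S(1,+1) = 1.3910
  k=2: S(2,-2) = 0.3895; S(2,-1) = 0.5953; S(2,+0) = 0.9100; S(2,+1) = 1.3910; S(2,+2) = 2.1263
  k=3: S(3,-3) = 0.2548; S(3,-2) = 0.3895; S(3,-1) = 0.5953; S(3,+0) = 0.9100; S(3,+1) = 1.3910; S(3,+2) = 2.1263; S(3,+3) = 3.2503
Terminal payoffs V(N, j) = max(S_T - K, 0):
  V(3,-3) = 0.000000; V(3,-2) = 0.000000; V(3,-1) = 0.000000; V(3,+0) = 0.000000; V(3,+1) = 0.441026; V(3,+2) = 1.176323; V(3,+3) = 2.300298
Backward induction: V(k, j) = exp(-r*dt) * [p_u * V(k+1, j+1) + p_m * V(k+1, j) + p_d * V(k+1, j-1)]
  V(2,-2) = exp(-r*dt) * [p_u*0.000000 + p_m*0.000000 + p_d*0.000000] = 0.000000
  V(2,-1) = exp(-r*dt) * [p_u*0.000000 + p_m*0.000000 + p_d*0.000000] = 0.000000
  V(2,+0) = exp(-r*dt) * [p_u*0.441026 + p_m*0.000000 + p_d*0.000000] = 0.060205
  V(2,+1) = exp(-r*dt) * [p_u*1.176323 + p_m*0.441026 + p_d*0.000000] = 0.453132
  V(2,+2) = exp(-r*dt) * [p_u*2.300298 + p_m*1.176323 + p_d*0.441026] = 1.180391
  V(1,-1) = exp(-r*dt) * [p_u*0.060205 + p_m*0.000000 + p_d*0.000000] = 0.008219
  V(1,+0) = exp(-r*dt) * [p_u*0.453132 + p_m*0.060205 + p_d*0.000000] = 0.101794
  V(1,+1) = exp(-r*dt) * [p_u*1.180391 + p_m*0.453132 + p_d*0.060205] = 0.473467
  V(0,+0) = exp(-r*dt) * [p_u*0.473467 + p_m*0.101794 + p_d*0.008219] = 0.133762

Answer: Price = V(0,0) = 0.1338


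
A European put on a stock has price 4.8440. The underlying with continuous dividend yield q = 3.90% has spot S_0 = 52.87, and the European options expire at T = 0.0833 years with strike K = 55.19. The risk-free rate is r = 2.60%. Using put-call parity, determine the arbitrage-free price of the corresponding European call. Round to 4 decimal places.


Put-call parity: C - P = S_0 * exp(-qT) - K * exp(-rT).
S_0 * exp(-qT) = 52.8700 * 0.99675657 = 52.69851993
K * exp(-rT) = 55.1900 * 0.99783654 = 55.07059884
C = P + S*exp(-qT) - K*exp(-rT)
C = 4.8440 + 52.69851993 - 55.07059884 = 2.4719

Answer: Call price = 2.4719


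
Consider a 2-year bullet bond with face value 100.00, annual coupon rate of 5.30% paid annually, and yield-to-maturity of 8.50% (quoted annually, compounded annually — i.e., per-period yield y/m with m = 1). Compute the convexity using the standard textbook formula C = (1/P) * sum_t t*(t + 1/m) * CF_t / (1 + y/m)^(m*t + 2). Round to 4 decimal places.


Answer: Convexity = 4.9208

Derivation:
Coupon per period c = face * coupon_rate / m = 5.300000
Periods per year m = 1; per-period yield y/m = 0.085000
Number of cashflows N = 2
Cashflows (t years, CF_t, discount factor 1/(1+y/m)^(m*t), PV):
  t = 1.0000: CF_t = 5.300000, DF = 0.921659, PV = 4.884793
  t = 2.0000: CF_t = 105.300000, DF = 0.849455, PV = 89.447642
Price P = sum_t PV_t = 94.332434
Convexity numerator sum_t t*(t + 1/m) * CF_t / (1+y/m)^(m*t + 2):
  t = 1.0000: term = 8.298826
  t = 2.0000: term = 455.890633
Convexity = (1/P) * sum = 464.189459 / 94.332434 = 4.920783


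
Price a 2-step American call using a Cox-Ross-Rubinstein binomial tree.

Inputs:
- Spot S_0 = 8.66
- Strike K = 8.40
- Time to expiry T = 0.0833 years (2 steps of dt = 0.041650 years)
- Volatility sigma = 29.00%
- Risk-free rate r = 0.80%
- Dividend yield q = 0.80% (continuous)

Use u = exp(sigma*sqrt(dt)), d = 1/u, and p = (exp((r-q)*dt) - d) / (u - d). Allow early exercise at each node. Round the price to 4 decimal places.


dt = T/N = 0.041650
u = exp(sigma*sqrt(dt)) = 1.060971; d = 1/u = 0.942533
p = (exp((r-q)*dt) - d) / (u - d) = 0.485208
Discount per step: exp(-r*dt) = 0.999667
Stock lattice S(k, i) with i counting down-moves:
  k=0: S(0,0) = 8.6600
  k=1: S(1,0) = 9.1880; S(1,1) = 8.1623
  k=2: S(2,0) = 9.7482; S(2,1) = 8.6600; S(2,2) = 7.6933
Terminal payoffs V(N, i) = max(S_T - K, 0):
  V(2,0) = 1.348204; V(2,1) = 0.260000; V(2,2) = 0.000000
Backward induction: V(k, i) = exp(-r*dt) * [p * V(k+1, i) + (1-p) * V(k+1, i+1)]; then take max(V_cont, immediate exercise) for American.
  V(1,0) = exp(-r*dt) * [p*1.348204 + (1-p)*0.260000] = 0.787743; exercise = 0.788006; V(1,0) = max -> 0.788006
  V(1,1) = exp(-r*dt) * [p*0.260000 + (1-p)*0.000000] = 0.126112; exercise = 0.000000; V(1,1) = max -> 0.126112
  V(0,0) = exp(-r*dt) * [p*0.788006 + (1-p)*0.126112] = 0.447119; exercise = 0.260000; V(0,0) = max -> 0.447119

Answer: Price = V(0,0) = 0.4471


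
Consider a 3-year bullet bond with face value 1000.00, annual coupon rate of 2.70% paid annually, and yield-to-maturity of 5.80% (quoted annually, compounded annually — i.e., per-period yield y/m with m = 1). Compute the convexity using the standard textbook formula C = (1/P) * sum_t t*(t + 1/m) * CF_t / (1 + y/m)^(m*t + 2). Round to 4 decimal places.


Coupon per period c = face * coupon_rate / m = 27.000000
Periods per year m = 1; per-period yield y/m = 0.058000
Number of cashflows N = 3
Cashflows (t years, CF_t, discount factor 1/(1+y/m)^(m*t), PV):
  t = 1.0000: CF_t = 27.000000, DF = 0.945180, PV = 25.519849
  t = 2.0000: CF_t = 27.000000, DF = 0.893364, PV = 24.120840
  t = 3.0000: CF_t = 1027.000000, DF = 0.844390, PV = 867.188361
Price P = sum_t PV_t = 916.829050
Convexity numerator sum_t t*(t + 1/m) * CF_t / (1+y/m)^(m*t + 2):
  t = 1.0000: term = 45.597051
  t = 2.0000: term = 129.292205
  t = 3.0000: term = 9296.583002
Convexity = (1/P) * sum = 9471.472259 / 916.829050 = 10.330685

Answer: Convexity = 10.3307


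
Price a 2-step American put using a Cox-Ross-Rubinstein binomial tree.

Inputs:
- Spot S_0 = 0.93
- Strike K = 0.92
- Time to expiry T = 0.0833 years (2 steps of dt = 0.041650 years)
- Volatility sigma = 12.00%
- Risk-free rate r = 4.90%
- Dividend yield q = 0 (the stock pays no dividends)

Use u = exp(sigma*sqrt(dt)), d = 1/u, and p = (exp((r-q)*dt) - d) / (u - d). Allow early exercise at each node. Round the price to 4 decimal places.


dt = T/N = 0.041650
u = exp(sigma*sqrt(dt)) = 1.024792; d = 1/u = 0.975807
p = (exp((r-q)*dt) - d) / (u - d) = 0.535583
Discount per step: exp(-r*dt) = 0.997961
Stock lattice S(k, i) with i counting down-moves:
  k=0: S(0,0) = 0.9300
  k=1: S(1,0) = 0.9531; S(1,1) = 0.9075
  k=2: S(2,0) = 0.9767; S(2,1) = 0.9300; S(2,2) = 0.8855
Terminal payoffs V(N, i) = max(K - S_T, 0):
  V(2,0) = 0.000000; V(2,1) = 0.000000; V(2,2) = 0.034454
Backward induction: V(k, i) = exp(-r*dt) * [p * V(k+1, i) + (1-p) * V(k+1, i+1)]; then take max(V_cont, immediate exercise) for American.
  V(1,0) = exp(-r*dt) * [p*0.000000 + (1-p)*0.000000] = 0.000000; exercise = 0.000000; V(1,0) = max -> 0.000000
  V(1,1) = exp(-r*dt) * [p*0.000000 + (1-p)*0.034454] = 0.015968; exercise = 0.012499; V(1,1) = max -> 0.015968
  V(0,0) = exp(-r*dt) * [p*0.000000 + (1-p)*0.015968] = 0.007401; exercise = 0.000000; V(0,0) = max -> 0.007401

Answer: Price = V(0,0) = 0.0074
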